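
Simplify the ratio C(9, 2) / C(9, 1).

4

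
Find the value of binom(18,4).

C(18,4) = (18·17·16·15) / 4! = 73440 / 24 = 3060.

3060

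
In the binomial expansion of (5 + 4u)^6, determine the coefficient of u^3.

160000

The general term is C(6,j)·(5)^j·(4u)^(6-j); the u^3 term has j = 3.
C(6,3) = 20.
Coefficient = C(6,3) · 5^3 · 4^3 = 20 · 125 · 64 = 160000.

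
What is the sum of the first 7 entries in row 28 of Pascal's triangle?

1 + 28 + 378 + 3276 + 20475 + 98280 + 376740 = 499178.

499178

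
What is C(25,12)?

C(25,12) = (25·24·23·22·21·20·19·18·17·16·15·14) / 12! = 2490952020480000 / 479001600 = 5200300.

5200300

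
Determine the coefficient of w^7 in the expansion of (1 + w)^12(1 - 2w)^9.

Coefficient of w^7 = Σ_{j} C(12,j)·1^j·C(9,7-j)·(-2)^(7-j) for j from 0 to 7.
= (-4608) + 64512 + (-266112) + 443520 + (-332640) + 114048 + (-16632) + 792 = 2880.

2880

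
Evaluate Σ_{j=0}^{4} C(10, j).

386

1 + 10 + 45 + 120 + 210 = 386.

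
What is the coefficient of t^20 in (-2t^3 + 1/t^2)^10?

General term: C(10,j)·(-2t^3)^j·(1/t^2)^(10-j), with t-exponent 3j − 2(10−j) = 5j − 20.
Set 5j − 20 = 20: j = 8.
C(10,8) = 45; (-2)^8 = 256; 1^2 = 1.
Coefficient = 45 · 256 · 1 = 11520.

11520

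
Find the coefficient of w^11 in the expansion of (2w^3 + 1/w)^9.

General term: C(9,j)·(2w^3)^j·(1/w)^(9-j), with w-exponent 3j − 1(9−j) = 4j − 9.
Set 4j − 9 = 11: j = 5.
C(9,5) = 126; 2^5 = 32; 1^4 = 1.
Coefficient = 126 · 32 · 1 = 4032.

4032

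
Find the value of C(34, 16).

2203961430

C(34,16) = (34·33·32·31·30·29·28·27·26·25·24·23·22·21·20·19) / 16! = 46113021921146019840000 / 20922789888000 = 2203961430.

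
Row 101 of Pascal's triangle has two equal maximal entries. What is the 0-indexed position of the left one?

50

For odd n = 101, C(101,m) peaks at m = (n−1)/2 and (n+1)/2; the lower is 50.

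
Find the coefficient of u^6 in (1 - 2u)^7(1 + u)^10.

-350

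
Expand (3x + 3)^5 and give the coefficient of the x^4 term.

1215

The general term is C(5,j)·(3x)^j·(3)^(5-j); the x^4 term has j = 4.
C(5,4) = 5.
Coefficient = C(5,4) · 3^4 · 3^1 = 5 · 81 · 3 = 1215.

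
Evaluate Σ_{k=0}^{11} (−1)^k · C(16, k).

-1365

The partial alternating sum Σ_{k=0}^{11} (−1)^k C(16,k) = (−1)^11 C(15,11) = -1365.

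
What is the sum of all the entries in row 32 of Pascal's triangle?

4294967296

Setting x = 1 in (1+x)^32 gives Σ C(32,i) = 2^32 = 4294967296.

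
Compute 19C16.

969

C(19,16) = C(19,3) by symmetry.
C(19,3) = (19·18·17) / 3! = 5814 / 6 = 969.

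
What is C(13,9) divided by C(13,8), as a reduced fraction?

C(n,k+1)/C(n,k) = (n−k)/(k+1) = (13−8)/(8+1) = 5/9.

5/9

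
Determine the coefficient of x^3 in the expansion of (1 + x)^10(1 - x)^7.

Coefficient of x^3 = Σ_{j} C(10,j)·1^j·C(7,3-j)·(-1)^(3-j) for j from 0 to 3.
= (-35) + 210 + (-315) + 120 = -20.

-20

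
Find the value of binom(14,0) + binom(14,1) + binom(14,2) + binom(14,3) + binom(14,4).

1 + 14 + 91 + 364 + 1001 = 1471.

1471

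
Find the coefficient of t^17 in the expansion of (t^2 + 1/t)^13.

286

General term: C(13,j)·(t^2)^j·(1/t)^(13-j), with t-exponent 2j − 1(13−j) = 3j − 13.
Set 3j − 13 = 17: j = 10.
C(13,10) = 286; 1^10 = 1; 1^3 = 1.
Coefficient = 286 · 1 · 1 = 286.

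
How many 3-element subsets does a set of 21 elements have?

1330

C(21,3) = (21·20·19) / 3! = 7980 / 6 = 1330.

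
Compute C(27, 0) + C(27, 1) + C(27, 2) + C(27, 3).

1 + 27 + 351 + 2925 = 3304.

3304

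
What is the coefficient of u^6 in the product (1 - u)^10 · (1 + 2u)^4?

Coefficient of u^6 = Σ_{j} C(10,j)·(-1)^j·C(4,6-j)·2^(6-j) for j from 2 to 6.
= 720 + (-3840) + 5040 + (-2016) + 210 = 114.

114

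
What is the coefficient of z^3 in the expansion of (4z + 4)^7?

The general term is C(7,j)·(4z)^j·(4)^(7-j); the z^3 term has j = 3.
C(7,3) = 35.
Coefficient = C(7,3) · 4^3 · 4^4 = 35 · 64 · 256 = 573440.

573440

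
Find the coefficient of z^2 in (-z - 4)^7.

-21504

The general term is C(7,j)·(-z)^j·(-4)^(7-j); the z^2 term has j = 2.
C(7,2) = 21.
Coefficient = C(7,2) · (-4)^5 = 21 · (-1024) = -21504.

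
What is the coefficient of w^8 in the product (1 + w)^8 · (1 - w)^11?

-98

Coefficient of w^8 = Σ_{j} C(8,j)·1^j·C(11,8-j)·(-1)^(8-j) for j from 0 to 8.
= 165 + (-2640) + 12936 + (-25872) + 23100 + (-9240) + 1540 + (-88) + 1 = -98.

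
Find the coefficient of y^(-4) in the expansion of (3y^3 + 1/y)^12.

594

General term: C(12,j)·(3y^3)^j·(1/y)^(12-j), with y-exponent 3j − 1(12−j) = 4j − 12.
Set 4j − 12 = -4: j = 2.
C(12,2) = 66; 3^2 = 9; 1^10 = 1.
Coefficient = 66 · 9 · 1 = 594.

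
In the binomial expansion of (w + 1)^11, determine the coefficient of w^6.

462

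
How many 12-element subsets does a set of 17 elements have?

C(17,12) = C(17,5) by symmetry.
C(17,5) = (17·16·15·14·13) / 5! = 742560 / 120 = 6188.

6188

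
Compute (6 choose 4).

C(6,4) = C(6,2) by symmetry.
C(6,2) = (6·5) / 2! = 30 / 2 = 15.

15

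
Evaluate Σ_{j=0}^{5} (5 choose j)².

252

By Vandermonde's identity, Σ C(5,j)² = C(10,5) = 252.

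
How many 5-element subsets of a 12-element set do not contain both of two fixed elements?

All 5-subsets: C(12,5) = 792. Those containing both fixed elements: C(10,3) = 120.
792 − 120 = 672.

672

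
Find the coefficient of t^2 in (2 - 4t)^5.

The general term is C(5,j)·(2)^j·(-4t)^(5-j); the t^2 term has j = 3.
C(5,3) = 10.
Coefficient = C(5,3) · 2^3 · (-4)^2 = 10 · 8 · 16 = 1280.

1280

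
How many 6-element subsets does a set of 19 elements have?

27132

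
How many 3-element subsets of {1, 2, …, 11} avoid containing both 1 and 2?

156

All 3-subsets: C(11,3) = 165. Those containing both fixed elements: C(9,1) = 9.
165 − 9 = 156.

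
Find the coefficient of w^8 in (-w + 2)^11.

The general term is C(11,j)·(-w)^j·(2)^(11-j); the w^8 term has j = 8.
C(11,8) = 165.
Coefficient = C(11,8) · 2^3 = 165 · 8 = 1320.

1320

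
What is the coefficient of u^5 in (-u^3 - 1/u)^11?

General term: C(11,j)·(-u^3)^j·(-1/u)^(11-j), with u-exponent 3j − 1(11−j) = 4j − 11.
Set 4j − 11 = 5: j = 4.
C(11,4) = 330; (-1)^4 = 1; (-1)^7 = -1.
Coefficient = 330 · 1 · (-1) = -330.

-330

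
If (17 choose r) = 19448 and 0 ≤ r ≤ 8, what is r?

C(17,r) increases on 0 ≤ r ≤ 8. C(17,6) = 12376 and C(17,7) = 19448, so r = 7.

7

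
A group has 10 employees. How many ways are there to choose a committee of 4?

210

This is C(10,4) = 210.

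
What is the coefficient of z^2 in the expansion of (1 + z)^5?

10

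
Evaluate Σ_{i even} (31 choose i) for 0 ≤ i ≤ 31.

Even-i terms of row 31 sum to 2^30 = 1073741824.

1073741824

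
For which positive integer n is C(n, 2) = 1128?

n(n−1)/2 = 1128 ⇒ n(n−1) = 2256. Since 48·47 = 2256, n = 48.

48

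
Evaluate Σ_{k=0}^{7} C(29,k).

2182396

1 + 29 + 406 + 3654 + 23751 + 118755 + 475020 + 1560780 = 2182396.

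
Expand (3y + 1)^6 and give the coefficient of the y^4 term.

The general term is C(6,j)·(3y)^j·(1)^(6-j); the y^4 term has j = 4.
C(6,4) = 15.
Coefficient = C(6,4) · 3^4 = 15 · 81 = 1215.

1215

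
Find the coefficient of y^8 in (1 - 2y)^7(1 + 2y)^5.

-1280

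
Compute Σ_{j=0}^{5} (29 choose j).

1 + 29 + 406 + 3654 + 23751 + 118755 = 146596.

146596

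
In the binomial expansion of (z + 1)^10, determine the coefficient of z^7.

The general term is C(10,j)·(z)^j·(1)^(10-j); the z^7 term has j = 7.
C(10,7) = 120.
Coefficient = C(10,7) = 120.

120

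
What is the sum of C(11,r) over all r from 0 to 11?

2048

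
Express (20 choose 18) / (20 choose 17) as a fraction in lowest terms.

C(n,k+1)/C(n,k) = (n−k)/(k+1) = (20−17)/(17+1) = 3/18 = 1/6.

1/6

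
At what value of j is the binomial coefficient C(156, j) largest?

78

C(156,j) is maximized at j = 156/2 = 78.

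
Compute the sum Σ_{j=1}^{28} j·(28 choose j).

Since j·C(28,j) = 28·C(27,j−1), the sum is 28·2^27 = 28·134217728 = 3758096384.

3758096384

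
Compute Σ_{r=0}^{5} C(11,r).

1024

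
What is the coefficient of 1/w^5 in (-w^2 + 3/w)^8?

General term: C(8,j)·(-w^2)^j·(3/w)^(8-j), with w-exponent 2j − 1(8−j) = 3j − 8.
Set 3j − 8 = -5: j = 1.
C(8,1) = 8; (-1)^1 = -1; 3^7 = 2187.
Coefficient = 8 · (-1) · 2187 = -17496.

-17496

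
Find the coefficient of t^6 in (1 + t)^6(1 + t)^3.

84

Coefficient of t^6 = Σ_{j} C(6,j)·C(3,6-j) for j from 3 to 6.
= 20 + 45 + 18 + 1 = 84.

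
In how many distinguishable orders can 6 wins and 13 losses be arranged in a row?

Choose positions for the wins: C(19,6) = 27132.

27132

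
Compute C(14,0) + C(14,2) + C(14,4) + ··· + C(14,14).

Half of (1+1)^14 + (1−1)^14 gives the even-index sum: 2^13 = 8192.

8192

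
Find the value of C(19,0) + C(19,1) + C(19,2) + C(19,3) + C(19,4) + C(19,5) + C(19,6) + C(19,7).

1 + 19 + 171 + 969 + 3876 + 11628 + 27132 + 50388 = 94184.

94184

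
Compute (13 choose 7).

1716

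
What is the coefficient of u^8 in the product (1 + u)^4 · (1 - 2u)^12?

Coefficient of u^8 = Σ_{j} C(4,j)·1^j·C(12,8-j)·(-2)^(8-j) for j from 0 to 4.
= 126720 + (-405504) + 354816 + (-101376) + 7920 = -17424.

-17424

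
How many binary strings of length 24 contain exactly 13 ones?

Choose the 13 positions: C(24,13) = 2496144.

2496144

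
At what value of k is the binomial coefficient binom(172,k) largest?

C(172,k) is maximized at k = 172/2 = 86.

86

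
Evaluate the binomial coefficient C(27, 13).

20058300

C(27,13) = (27·26·25·24·23·22·21·20·19·18·17·16·15) / 13! = 124903451312640000 / 6227020800 = 20058300.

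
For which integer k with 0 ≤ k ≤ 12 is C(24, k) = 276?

C(24,k) increases on 0 ≤ k ≤ 12. C(24,1) = 24 and C(24,2) = 276, so k = 2.

2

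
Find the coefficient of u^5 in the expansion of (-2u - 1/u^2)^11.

-28160

General term: C(11,j)·(-2u)^j·(-1/u^2)^(11-j), with u-exponent 1j − 2(11−j) = 3j − 22.
Set 3j − 22 = 5: j = 9.
C(11,9) = 55; (-2)^9 = -512; (-1)^2 = 1.
Coefficient = 55 · (-512) · 1 = -28160.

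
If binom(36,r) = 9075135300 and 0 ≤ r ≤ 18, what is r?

C(36,r) increases on 0 ≤ r ≤ 18. C(36,17) = 8597496600 and C(36,18) = 9075135300, so r = 18.

18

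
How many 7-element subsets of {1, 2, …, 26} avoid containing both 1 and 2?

All 7-subsets: C(26,7) = 657800. Those containing both fixed elements: C(24,5) = 42504.
657800 − 42504 = 615296.

615296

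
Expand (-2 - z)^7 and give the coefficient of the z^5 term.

-84

The general term is C(7,j)·(-2)^j·(-z)^(7-j); the z^5 term has j = 2.
C(7,2) = 21.
Coefficient = C(7,2) · (-2)^2 · (-1)^5 = 21 · 4 · (-1) = -84.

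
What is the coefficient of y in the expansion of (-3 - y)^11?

The general term is C(11,j)·(-3)^j·(-y)^(11-j); the y^1 term has j = 10.
C(11,10) = 11.
Coefficient = C(11,10) · (-3)^10 · (-1)^1 = 11 · 59049 · (-1) = -649539.

-649539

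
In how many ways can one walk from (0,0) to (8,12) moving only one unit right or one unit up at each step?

125970

Each path is a sequence of 20 steps with 8 rights: C(20,8) = 125970.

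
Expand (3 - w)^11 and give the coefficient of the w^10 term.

33

The general term is C(11,j)·(3)^j·(-w)^(11-j); the w^10 term has j = 1.
C(11,1) = 11.
Coefficient = C(11,1) · 3^1 = 11 · 3 = 33.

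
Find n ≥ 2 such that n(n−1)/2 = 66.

n(n−1)/2 = 66 ⇒ n(n−1) = 132. Since 12·11 = 132, n = 12.

12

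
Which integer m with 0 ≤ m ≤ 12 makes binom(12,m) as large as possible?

C(12,m) is maximized at m = 12/2 = 6.

6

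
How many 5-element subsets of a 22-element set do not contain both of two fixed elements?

25194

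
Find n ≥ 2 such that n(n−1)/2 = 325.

26

n(n−1)/2 = 325 ⇒ n(n−1) = 650. Since 26·25 = 650, n = 26.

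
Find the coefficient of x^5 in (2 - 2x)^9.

-64512

The general term is C(9,j)·(2)^j·(-2x)^(9-j); the x^5 term has j = 4.
C(9,4) = 126.
Coefficient = C(9,4) · 2^4 · (-2)^5 = 126 · 16 · (-32) = -64512.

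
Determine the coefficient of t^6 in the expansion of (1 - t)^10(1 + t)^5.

Coefficient of t^6 = Σ_{j} C(10,j)·(-1)^j·C(5,6-j)·1^(6-j) for j from 1 to 6.
= (-10) + 225 + (-1200) + 2100 + (-1260) + 210 = 65.

65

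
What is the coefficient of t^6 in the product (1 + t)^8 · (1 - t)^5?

20

Coefficient of t^6 = Σ_{j} C(8,j)·1^j·C(5,6-j)·(-1)^(6-j) for j from 1 to 6.
= (-8) + 140 + (-560) + 700 + (-280) + 28 = 20.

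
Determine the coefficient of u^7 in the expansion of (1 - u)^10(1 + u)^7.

84

Coefficient of u^7 = Σ_{j} C(10,j)·(-1)^j·C(7,7-j)·1^(7-j) for j from 0 to 7.
= 1 + (-70) + 945 + (-4200) + 7350 + (-5292) + 1470 + (-120) = 84.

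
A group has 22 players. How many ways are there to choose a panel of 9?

497420

This is C(22,9) = 497420.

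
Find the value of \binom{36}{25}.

600805296

C(36,25) = C(36,11) by symmetry.
C(36,11) = (36·35·34·33·32·31·30·29·28·27·26) / 11! = 23982224839372800 / 39916800 = 600805296.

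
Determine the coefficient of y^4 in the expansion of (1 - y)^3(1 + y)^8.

Coefficient of y^4 = Σ_{j} C(3,j)·(-1)^j·C(8,4-j)·1^(4-j) for j from 0 to 3.
= 70 + (-168) + 84 + (-8) = -22.

-22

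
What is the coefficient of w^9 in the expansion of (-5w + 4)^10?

-78125000

The general term is C(10,j)·(-5w)^j·(4)^(10-j); the w^9 term has j = 9.
C(10,9) = 10.
Coefficient = C(10,9) · (-5)^9 · 4^1 = 10 · (-1953125) · 4 = -78125000.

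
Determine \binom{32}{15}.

565722720

C(32,15) = (32·31·30·29·28·27·26·25·24·23·22·21·20·19·18) / 15! = 739781100339240960000 / 1307674368000 = 565722720.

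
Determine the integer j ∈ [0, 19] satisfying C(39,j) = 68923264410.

19

C(39,j) increases on 0 ≤ j ≤ 19. C(39,18) = 62359143990 and C(39,19) = 68923264410, so j = 19.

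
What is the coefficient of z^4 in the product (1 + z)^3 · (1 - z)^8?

Coefficient of z^4 = Σ_{j} C(3,j)·1^j·C(8,4-j)·(-1)^(4-j) for j from 0 to 3.
= 70 + (-168) + 84 + (-8) = -22.

-22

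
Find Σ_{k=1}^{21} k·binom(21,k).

Since k·C(21,k) = 21·C(20,k−1), the sum is 21·2^20 = 21·1048576 = 22020096.

22020096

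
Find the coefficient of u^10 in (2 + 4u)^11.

The general term is C(11,j)·(2)^j·(4u)^(11-j); the u^10 term has j = 1.
C(11,1) = 11.
Coefficient = C(11,1) · 2^1 · 4^10 = 11 · 2 · 1048576 = 23068672.

23068672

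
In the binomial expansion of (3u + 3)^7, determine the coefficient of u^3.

The general term is C(7,j)·(3u)^j·(3)^(7-j); the u^3 term has j = 3.
C(7,3) = 35.
Coefficient = C(7,3) · 3^3 · 3^4 = 35 · 27 · 81 = 76545.

76545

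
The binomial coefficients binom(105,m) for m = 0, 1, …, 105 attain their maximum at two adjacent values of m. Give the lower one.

For odd n = 105, C(105,m) peaks at m = (n−1)/2 and (n+1)/2; the lower is 52.

52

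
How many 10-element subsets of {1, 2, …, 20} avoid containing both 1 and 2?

All 10-subsets: C(20,10) = 184756. Those containing both fixed elements: C(18,8) = 43758.
184756 − 43758 = 140998.

140998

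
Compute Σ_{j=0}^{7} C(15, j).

1 + 15 + 105 + 455 + 1365 + 3003 + 5005 + 6435 = 16384.

16384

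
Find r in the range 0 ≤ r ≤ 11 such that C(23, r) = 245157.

7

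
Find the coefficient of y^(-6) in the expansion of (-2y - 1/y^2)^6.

60

General term: C(6,j)·(-2y)^j·(-1/y^2)^(6-j), with y-exponent 1j − 2(6−j) = 3j − 12.
Set 3j − 12 = -6: j = 2.
C(6,2) = 15; (-2)^2 = 4; (-1)^4 = 1.
Coefficient = 15 · 4 · 1 = 60.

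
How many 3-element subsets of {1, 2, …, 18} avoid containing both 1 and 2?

All 3-subsets: C(18,3) = 816. Those containing both fixed elements: C(16,1) = 16.
816 − 16 = 800.

800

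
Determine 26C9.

3124550

C(26,9) = (26·25·24·23·22·21·20·19·18) / 9! = 1133836704000 / 362880 = 3124550.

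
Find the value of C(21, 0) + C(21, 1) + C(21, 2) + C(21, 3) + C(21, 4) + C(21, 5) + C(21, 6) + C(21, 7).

198440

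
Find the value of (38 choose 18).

33578000610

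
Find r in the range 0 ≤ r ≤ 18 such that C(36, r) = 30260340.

C(36,r) increases on 0 ≤ r ≤ 18. C(36,7) = 8347680 and C(36,8) = 30260340, so r = 8.

8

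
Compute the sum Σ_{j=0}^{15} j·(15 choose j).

Since j·C(15,j) = 15·C(14,j−1), the sum is 15·2^14 = 15·16384 = 245760.

245760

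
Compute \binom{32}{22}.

64512240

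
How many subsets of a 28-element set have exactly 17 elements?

Choose the 17 positions: C(28,17) = 21474180.

21474180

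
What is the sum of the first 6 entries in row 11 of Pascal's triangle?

1024

1 + 11 + 55 + 165 + 330 + 462 = 1024.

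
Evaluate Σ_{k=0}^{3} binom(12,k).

1 + 12 + 66 + 220 = 299.

299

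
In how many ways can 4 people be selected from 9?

This is C(9,4) = 126.

126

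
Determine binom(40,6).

3838380

C(40,6) = (40·39·38·37·36·35) / 6! = 2763633600 / 720 = 3838380.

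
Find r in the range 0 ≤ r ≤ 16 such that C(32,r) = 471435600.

14

C(32,r) increases on 0 ≤ r ≤ 16. C(32,13) = 347373600 and C(32,14) = 471435600, so r = 14.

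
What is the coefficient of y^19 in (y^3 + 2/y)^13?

General term: C(13,j)·(y^3)^j·(2/y)^(13-j), with y-exponent 3j − 1(13−j) = 4j − 13.
Set 4j − 13 = 19: j = 8.
C(13,8) = 1287; 1^8 = 1; 2^5 = 32.
Coefficient = 1287 · 1 · 32 = 41184.

41184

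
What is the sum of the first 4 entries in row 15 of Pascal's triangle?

576

1 + 15 + 105 + 455 = 576.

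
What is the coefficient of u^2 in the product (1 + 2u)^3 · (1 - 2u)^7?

Coefficient of u^2 = Σ_{j} C(3,j)·2^j·C(7,2-j)·(-2)^(2-j) for j from 0 to 2.
= 84 + (-84) + 12 = 12.

12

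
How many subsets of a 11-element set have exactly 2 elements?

Choose the 2 positions: C(11,2) = 55.

55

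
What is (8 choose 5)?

56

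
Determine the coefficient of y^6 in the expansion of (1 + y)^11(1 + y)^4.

Coefficient of y^6 = Σ_{j} C(11,j)·C(4,6-j) for j from 2 to 6.
= 55 + 660 + 1980 + 1848 + 462 = 5005.

5005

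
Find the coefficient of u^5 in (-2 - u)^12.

The general term is C(12,j)·(-2)^j·(-u)^(12-j); the u^5 term has j = 7.
C(12,7) = 792.
Coefficient = C(12,7) · (-2)^7 · (-1)^5 = 792 · (-128) · (-1) = 101376.

101376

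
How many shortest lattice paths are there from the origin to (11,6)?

12376

Each path is a sequence of 17 steps with 11 rights: C(17,11) = 12376.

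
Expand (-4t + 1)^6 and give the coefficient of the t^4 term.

3840

The general term is C(6,j)·(-4t)^j·(1)^(6-j); the t^4 term has j = 4.
C(6,4) = 15.
Coefficient = C(6,4) · (-4)^4 = 15 · 256 = 3840.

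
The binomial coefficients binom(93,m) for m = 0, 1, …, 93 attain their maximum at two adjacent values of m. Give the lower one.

46

For odd n = 93, C(93,m) peaks at m = (n−1)/2 and (n+1)/2; the lower is 46.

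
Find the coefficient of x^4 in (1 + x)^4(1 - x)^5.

Coefficient of x^4 = Σ_{j} C(4,j)·1^j·C(5,4-j)·(-1)^(4-j) for j from 0 to 4.
= 5 + (-40) + 60 + (-20) + 1 = 6.

6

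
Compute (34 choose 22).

548354040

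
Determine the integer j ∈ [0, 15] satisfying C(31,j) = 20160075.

9

C(31,j) increases on 0 ≤ j ≤ 15. C(31,8) = 7888725 and C(31,9) = 20160075, so j = 9.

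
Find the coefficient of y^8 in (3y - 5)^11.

The general term is C(11,j)·(3y)^j·(-5)^(11-j); the y^8 term has j = 8.
C(11,8) = 165.
Coefficient = C(11,8) · 3^8 · (-5)^3 = 165 · 6561 · (-125) = -135320625.

-135320625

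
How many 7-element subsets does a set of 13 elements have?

1716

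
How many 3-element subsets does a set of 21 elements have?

1330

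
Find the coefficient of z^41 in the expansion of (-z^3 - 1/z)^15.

-15

General term: C(15,j)·(-z^3)^j·(-1/z)^(15-j), with z-exponent 3j − 1(15−j) = 4j − 15.
Set 4j − 15 = 41: j = 14.
C(15,14) = 15; (-1)^14 = 1; (-1)^1 = -1.
Coefficient = 15 · 1 · (-1) = -15.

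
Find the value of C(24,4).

10626

C(24,4) = (24·23·22·21) / 4! = 255024 / 24 = 10626.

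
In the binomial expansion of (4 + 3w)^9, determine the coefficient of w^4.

10450944

The general term is C(9,j)·(4)^j·(3w)^(9-j); the w^4 term has j = 5.
C(9,5) = 126.
Coefficient = C(9,5) · 4^5 · 3^4 = 126 · 1024 · 81 = 10450944.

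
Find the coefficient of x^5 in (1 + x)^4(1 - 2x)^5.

-42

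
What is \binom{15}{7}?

6435

C(15,7) = (15·14·13·12·11·10·9) / 7! = 32432400 / 5040 = 6435.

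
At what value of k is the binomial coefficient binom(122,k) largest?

C(122,k) is maximized at k = 122/2 = 61.

61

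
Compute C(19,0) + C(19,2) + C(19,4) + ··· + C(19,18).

262144

Half of (1+1)^19 + (1−1)^19 gives the even-index sum: 2^18 = 262144.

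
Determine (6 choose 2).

15

C(6,2) = (6·5) / 2! = 30 / 2 = 15.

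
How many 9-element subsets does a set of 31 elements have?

20160075

C(31,9) = (31·30·29·28·27·26·25·24·23) / 9! = 7315688016000 / 362880 = 20160075.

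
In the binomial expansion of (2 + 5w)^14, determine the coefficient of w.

The general term is C(14,j)·(2)^j·(5w)^(14-j); the w^1 term has j = 13.
C(14,13) = 14.
Coefficient = C(14,13) · 2^13 · 5^1 = 14 · 8192 · 5 = 573440.

573440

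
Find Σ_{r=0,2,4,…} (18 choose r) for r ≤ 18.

Half of (1+1)^18 + (1−1)^18 gives the even-index sum: 2^17 = 131072.

131072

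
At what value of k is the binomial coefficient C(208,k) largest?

104

C(208,k) is maximized at k = 208/2 = 104.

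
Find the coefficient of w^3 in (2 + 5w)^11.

5280000

The general term is C(11,j)·(2)^j·(5w)^(11-j); the w^3 term has j = 8.
C(11,8) = 165.
Coefficient = C(11,8) · 2^8 · 5^3 = 165 · 256 · 125 = 5280000.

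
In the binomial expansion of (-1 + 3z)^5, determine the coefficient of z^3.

270

The general term is C(5,j)·(-1)^j·(3z)^(5-j); the z^3 term has j = 2.
C(5,2) = 10.
Coefficient = C(5,2) · 3^3 = 10 · 27 = 270.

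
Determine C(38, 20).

33578000610

C(38,20) = C(38,18) by symmetry.
C(38,18) = (38·37·36·35·34·33·32·31·30·29·28·27·26·25·24·23·22·21) / 18! = 214978908196382744494080000 / 6402373705728000 = 33578000610.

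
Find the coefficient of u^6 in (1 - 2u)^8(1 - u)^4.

Coefficient of u^6 = Σ_{j} C(8,j)·(-2)^j·C(4,6-j)·(-1)^(6-j) for j from 2 to 6.
= 112 + 1792 + 6720 + 7168 + 1792 = 17584.

17584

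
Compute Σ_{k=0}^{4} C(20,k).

1 + 20 + 190 + 1140 + 4845 = 6196.

6196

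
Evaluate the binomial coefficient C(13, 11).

78

C(13,11) = C(13,2) by symmetry.
C(13,2) = (13·12) / 2! = 156 / 2 = 78.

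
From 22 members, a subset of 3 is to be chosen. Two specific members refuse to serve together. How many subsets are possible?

1520

All 3-subsets: C(22,3) = 1540. Those containing both fixed elements: C(20,1) = 20.
1540 − 20 = 1520.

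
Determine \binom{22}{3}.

1540

C(22,3) = (22·21·20) / 3! = 9240 / 6 = 1540.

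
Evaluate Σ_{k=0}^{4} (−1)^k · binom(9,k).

70

The partial alternating sum Σ_{k=0}^{4} (−1)^k C(9,k) = (−1)^4 C(8,4) = 70.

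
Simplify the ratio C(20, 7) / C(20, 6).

C(n,k+1)/C(n,k) = (n−k)/(k+1) = (20−6)/(6+1) = 14/7 = 2.

2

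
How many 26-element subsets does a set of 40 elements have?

23206929840

C(40,26) = C(40,14) by symmetry.
C(40,14) = (40·39·38·37·36·35·34·33·32·31·30·29·28·27) / 14! = 2023140487449489408000 / 87178291200 = 23206929840.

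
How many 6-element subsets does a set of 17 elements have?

12376

C(17,6) = (17·16·15·14·13·12) / 6! = 8910720 / 720 = 12376.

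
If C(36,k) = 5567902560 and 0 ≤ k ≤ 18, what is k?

15

C(36,k) increases on 0 ≤ k ≤ 18. C(36,14) = 3796297200 and C(36,15) = 5567902560, so k = 15.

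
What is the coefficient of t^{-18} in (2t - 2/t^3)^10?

General term: C(10,j)·(2t)^j·(-2/t^3)^(10-j), with t-exponent 1j − 3(10−j) = 4j − 30.
Set 4j − 30 = -18: j = 3.
C(10,3) = 120; 2^3 = 8; (-2)^7 = -128.
Coefficient = 120 · 8 · (-128) = -122880.

-122880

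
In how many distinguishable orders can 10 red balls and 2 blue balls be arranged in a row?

66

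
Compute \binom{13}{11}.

78

C(13,11) = C(13,2) by symmetry.
C(13,2) = (13·12) / 2! = 156 / 2 = 78.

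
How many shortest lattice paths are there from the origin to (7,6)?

1716

Each path is a sequence of 13 steps with 7 rights: C(13,7) = 1716.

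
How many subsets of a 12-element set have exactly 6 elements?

924

Choose the 6 positions: C(12,6) = 924.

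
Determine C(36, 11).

C(36,11) = (36·35·34·33·32·31·30·29·28·27·26) / 11! = 23982224839372800 / 39916800 = 600805296.

600805296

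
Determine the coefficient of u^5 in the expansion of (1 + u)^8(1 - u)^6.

30

Coefficient of u^5 = Σ_{j} C(8,j)·1^j·C(6,5-j)·(-1)^(5-j) for j from 0 to 5.
= (-6) + 120 + (-560) + 840 + (-420) + 56 = 30.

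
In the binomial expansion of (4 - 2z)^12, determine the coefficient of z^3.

The general term is C(12,j)·(4)^j·(-2z)^(12-j); the z^3 term has j = 9.
C(12,9) = 220.
Coefficient = C(12,9) · 4^9 · (-2)^3 = 220 · 262144 · (-8) = -461373440.

-461373440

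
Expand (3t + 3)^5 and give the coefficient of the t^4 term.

The general term is C(5,j)·(3t)^j·(3)^(5-j); the t^4 term has j = 4.
C(5,4) = 5.
Coefficient = C(5,4) · 3^4 · 3^1 = 5 · 81 · 3 = 1215.

1215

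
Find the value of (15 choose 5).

3003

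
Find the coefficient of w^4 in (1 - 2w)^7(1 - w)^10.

9030

Coefficient of w^4 = Σ_{j} C(7,j)·(-2)^j·C(10,4-j)·(-1)^(4-j) for j from 0 to 4.
= 210 + 1680 + 3780 + 2800 + 560 = 9030.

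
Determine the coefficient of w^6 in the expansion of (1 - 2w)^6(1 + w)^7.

15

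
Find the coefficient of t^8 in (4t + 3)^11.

The general term is C(11,j)·(4t)^j·(3)^(11-j); the t^8 term has j = 8.
C(11,8) = 165.
Coefficient = C(11,8) · 4^8 · 3^3 = 165 · 65536 · 27 = 291962880.

291962880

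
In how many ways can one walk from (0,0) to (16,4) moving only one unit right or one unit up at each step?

4845

Each path is a sequence of 20 steps with 16 rights: C(20,16) = 4845.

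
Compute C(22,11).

705432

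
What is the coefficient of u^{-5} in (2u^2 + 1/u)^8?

16

General term: C(8,j)·(2u^2)^j·(1/u)^(8-j), with u-exponent 2j − 1(8−j) = 3j − 8.
Set 3j − 8 = -5: j = 1.
C(8,1) = 8; 2^1 = 2; 1^7 = 1.
Coefficient = 8 · 2 · 1 = 16.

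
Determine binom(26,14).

C(26,14) = C(26,12) by symmetry.
C(26,12) = (26·25·24·23·22·21·20·19·18·17·16·15) / 12! = 4626053752320000 / 479001600 = 9657700.

9657700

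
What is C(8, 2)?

C(8,2) = (8·7) / 2! = 56 / 2 = 28.

28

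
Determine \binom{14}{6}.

C(14,6) = (14·13·12·11·10·9) / 6! = 2162160 / 720 = 3003.

3003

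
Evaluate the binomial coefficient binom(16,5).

4368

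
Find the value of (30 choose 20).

30045015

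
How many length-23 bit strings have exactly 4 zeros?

8855

Choose the 4 positions: C(23,4) = 8855.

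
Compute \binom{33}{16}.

1166803110

C(33,16) = (33·32·31·30·29·28·27·26·25·24·23·22·21·20·19·18) / 16! = 24412776311194951680000 / 20922789888000 = 1166803110.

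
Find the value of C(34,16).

C(34,16) = (34·33·32·31·30·29·28·27·26·25·24·23·22·21·20·19) / 16! = 46113021921146019840000 / 20922789888000 = 2203961430.

2203961430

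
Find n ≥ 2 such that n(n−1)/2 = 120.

n(n−1)/2 = 120 ⇒ n(n−1) = 240. Since 16·15 = 240, n = 16.

16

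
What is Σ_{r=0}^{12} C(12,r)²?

2704156

Σ C(12,r)² is the coefficient of x^12 in (1+x)^12(1+x)^12 = (1+x)^24, i.e. C(24,12) = 2704156.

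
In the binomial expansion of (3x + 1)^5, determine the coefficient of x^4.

The general term is C(5,j)·(3x)^j·(1)^(5-j); the x^4 term has j = 4.
C(5,4) = 5.
Coefficient = C(5,4) · 3^4 = 5 · 81 = 405.

405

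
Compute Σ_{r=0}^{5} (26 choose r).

83682

1 + 26 + 325 + 2600 + 14950 + 65780 = 83682.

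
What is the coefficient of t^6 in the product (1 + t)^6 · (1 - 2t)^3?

-15

Coefficient of t^6 = Σ_{j} C(6,j)·1^j·C(3,6-j)·(-2)^(6-j) for j from 3 to 6.
= (-160) + 180 + (-36) + 1 = -15.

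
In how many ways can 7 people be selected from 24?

346104

This is C(24,7) = 346104.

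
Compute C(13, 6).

C(13,6) = (13·12·11·10·9·8) / 6! = 1235520 / 720 = 1716.

1716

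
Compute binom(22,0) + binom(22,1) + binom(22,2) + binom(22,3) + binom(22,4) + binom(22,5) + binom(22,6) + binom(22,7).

1 + 22 + 231 + 1540 + 7315 + 26334 + 74613 + 170544 = 280600.

280600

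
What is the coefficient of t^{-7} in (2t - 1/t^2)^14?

-439296

General term: C(14,j)·(2t)^j·(-1/t^2)^(14-j), with t-exponent 1j − 2(14−j) = 3j − 28.
Set 3j − 28 = -7: j = 7.
C(14,7) = 3432; 2^7 = 128; (-1)^7 = -1.
Coefficient = 3432 · 128 · (-1) = -439296.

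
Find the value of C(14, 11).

364

C(14,11) = C(14,3) by symmetry.
C(14,3) = (14·13·12) / 3! = 2184 / 6 = 364.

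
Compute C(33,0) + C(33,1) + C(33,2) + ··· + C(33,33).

Setting x = 1 in (1+x)^33 gives Σ C(33,k) = 2^33 = 8589934592.

8589934592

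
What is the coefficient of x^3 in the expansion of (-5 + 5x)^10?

-1171875000

The general term is C(10,j)·(-5)^j·(5x)^(10-j); the x^3 term has j = 7.
C(10,7) = 120.
Coefficient = C(10,7) · (-5)^7 · 5^3 = 120 · (-78125) · 125 = -1171875000.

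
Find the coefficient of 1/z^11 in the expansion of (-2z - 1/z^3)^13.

-219648

General term: C(13,j)·(-2z)^j·(-1/z^3)^(13-j), with z-exponent 1j − 3(13−j) = 4j − 39.
Set 4j − 39 = -11: j = 7.
C(13,7) = 1716; (-2)^7 = -128; (-1)^6 = 1.
Coefficient = 1716 · (-128) · 1 = -219648.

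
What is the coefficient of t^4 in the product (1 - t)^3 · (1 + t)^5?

Coefficient of t^4 = Σ_{j} C(3,j)·(-1)^j·C(5,4-j)·1^(4-j) for j from 0 to 3.
= 5 + (-30) + 30 + (-5) = 0.

0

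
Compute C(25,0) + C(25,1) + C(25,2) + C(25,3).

2626

1 + 25 + 300 + 2300 = 2626.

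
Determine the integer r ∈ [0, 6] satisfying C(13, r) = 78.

2

C(13,r) increases on 0 ≤ r ≤ 6. C(13,1) = 13 and C(13,2) = 78, so r = 2.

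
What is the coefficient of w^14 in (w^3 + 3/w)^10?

17010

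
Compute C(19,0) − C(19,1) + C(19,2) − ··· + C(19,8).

The partial alternating sum Σ_{k=0}^{8} (−1)^k C(19,k) = (−1)^8 C(18,8) = 43758.

43758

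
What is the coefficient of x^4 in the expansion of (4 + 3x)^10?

69672960

The general term is C(10,j)·(4)^j·(3x)^(10-j); the x^4 term has j = 6.
C(10,6) = 210.
Coefficient = C(10,6) · 4^6 · 3^4 = 210 · 4096 · 81 = 69672960.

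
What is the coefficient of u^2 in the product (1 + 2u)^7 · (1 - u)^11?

Coefficient of u^2 = Σ_{j} C(7,j)·2^j·C(11,2-j)·(-1)^(2-j) for j from 0 to 2.
= 55 + (-154) + 84 = -15.

-15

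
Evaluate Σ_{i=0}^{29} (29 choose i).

536870912

The entries of row 29 sum to 2^29 = 536870912.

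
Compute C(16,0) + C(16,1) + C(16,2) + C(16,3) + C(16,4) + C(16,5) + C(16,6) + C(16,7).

1 + 16 + 120 + 560 + 1820 + 4368 + 8008 + 11440 = 26333.

26333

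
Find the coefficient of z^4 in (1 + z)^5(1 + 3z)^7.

9665

Coefficient of z^4 = Σ_{j} C(5,j)·1^j·C(7,4-j)·3^(4-j) for j from 0 to 4.
= 2835 + 4725 + 1890 + 210 + 5 = 9665.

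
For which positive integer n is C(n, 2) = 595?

35

n(n−1)/2 = 595 ⇒ n(n−1) = 1190. Since 35·34 = 1190, n = 35.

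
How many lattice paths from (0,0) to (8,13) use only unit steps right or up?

Each path is a sequence of 21 steps with 8 rights: C(21,8) = 203490.

203490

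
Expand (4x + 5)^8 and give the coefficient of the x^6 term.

2867200

The general term is C(8,j)·(4x)^j·(5)^(8-j); the x^6 term has j = 6.
C(8,6) = 28.
Coefficient = C(8,6) · 4^6 · 5^2 = 28 · 4096 · 25 = 2867200.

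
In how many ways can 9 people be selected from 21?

This is C(21,9) = 293930.

293930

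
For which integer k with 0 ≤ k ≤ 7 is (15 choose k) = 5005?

C(15,k) increases on 0 ≤ k ≤ 7. C(15,5) = 3003 and C(15,6) = 5005, so k = 6.

6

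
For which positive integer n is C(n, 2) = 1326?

n(n−1)/2 = 1326 ⇒ n(n−1) = 2652. Since 52·51 = 2652, n = 52.

52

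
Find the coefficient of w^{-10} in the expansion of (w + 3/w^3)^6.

1215

General term: C(6,j)·(w)^j·(3/w^3)^(6-j), with w-exponent 1j − 3(6−j) = 4j − 18.
Set 4j − 18 = -10: j = 2.
C(6,2) = 15; 1^2 = 1; 3^4 = 81.
Coefficient = 15 · 1 · 81 = 1215.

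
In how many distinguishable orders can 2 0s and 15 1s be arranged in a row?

136

Choose positions for the 0s: C(17,2) = 136.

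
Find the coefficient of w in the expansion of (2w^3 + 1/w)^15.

21840

General term: C(15,j)·(2w^3)^j·(1/w)^(15-j), with w-exponent 3j − 1(15−j) = 4j − 15.
Set 4j − 15 = 1: j = 4.
C(15,4) = 1365; 2^4 = 16; 1^11 = 1.
Coefficient = 1365 · 16 · 1 = 21840.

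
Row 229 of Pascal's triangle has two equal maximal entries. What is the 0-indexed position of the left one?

114

For odd n = 229, C(229,j) peaks at j = (n−1)/2 and (n+1)/2; the smaller is 114.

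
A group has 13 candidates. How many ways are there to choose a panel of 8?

This is C(13,8) = 1287.

1287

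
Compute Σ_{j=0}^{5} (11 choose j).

1 + 11 + 55 + 165 + 330 + 462 = 1024.

1024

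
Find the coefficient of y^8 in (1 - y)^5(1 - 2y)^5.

800

Coefficient of y^8 = Σ_{j} C(5,j)·(-1)^j·C(5,8-j)·(-2)^(8-j) for j from 3 to 5.
= 320 + 400 + 80 = 800.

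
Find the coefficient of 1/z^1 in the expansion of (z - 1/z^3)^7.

21

General term: C(7,j)·(z)^j·(-1/z^3)^(7-j), with z-exponent 1j − 3(7−j) = 4j − 21.
Set 4j − 21 = -1: j = 5.
C(7,5) = 21; 1^5 = 1; (-1)^2 = 1.
Coefficient = 21 · 1 · 1 = 21.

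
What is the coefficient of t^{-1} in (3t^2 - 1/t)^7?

-189

General term: C(7,j)·(3t^2)^j·(-1/t)^(7-j), with t-exponent 2j − 1(7−j) = 3j − 7.
Set 3j − 7 = -1: j = 2.
C(7,2) = 21; 3^2 = 9; (-1)^5 = -1.
Coefficient = 21 · 9 · (-1) = -189.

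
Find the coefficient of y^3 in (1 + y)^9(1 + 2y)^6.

1216

Coefficient of y^3 = Σ_{j} C(9,j)·1^j·C(6,3-j)·2^(3-j) for j from 0 to 3.
= 160 + 540 + 432 + 84 = 1216.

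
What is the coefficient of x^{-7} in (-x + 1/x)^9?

General term: C(9,j)·(-x)^j·(1/x)^(9-j), with x-exponent 1j − 1(9−j) = 2j − 9.
Set 2j − 9 = -7: j = 1.
C(9,1) = 9; (-1)^1 = -1; 1^8 = 1.
Coefficient = 9 · (-1) · 1 = -9.

-9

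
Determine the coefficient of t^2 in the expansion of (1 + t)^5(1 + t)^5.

45

Coefficient of t^2 = Σ_{j} C(5,j)·C(5,2-j) for j from 0 to 2.
= 10 + 25 + 10 = 45.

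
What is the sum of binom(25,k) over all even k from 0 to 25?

Half of (1+1)^25 + (1−1)^25 gives the even-index sum: 2^24 = 16777216.

16777216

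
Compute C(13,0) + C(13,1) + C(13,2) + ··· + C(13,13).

The entries of row 13 sum to 2^13 = 8192.

8192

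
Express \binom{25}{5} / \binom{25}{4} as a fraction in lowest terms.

21/5

C(n,k+1)/C(n,k) = (n−k)/(k+1) = (25−4)/(4+1) = 21/5.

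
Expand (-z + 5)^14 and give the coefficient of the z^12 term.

The general term is C(14,j)·(-z)^j·(5)^(14-j); the z^12 term has j = 12.
C(14,12) = 91.
Coefficient = C(14,12) · 5^2 = 91 · 25 = 2275.

2275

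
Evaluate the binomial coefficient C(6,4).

C(6,4) = C(6,2) by symmetry.
C(6,2) = (6·5) / 2! = 30 / 2 = 15.

15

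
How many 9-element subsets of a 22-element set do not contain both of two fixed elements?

419900

All 9-subsets: C(22,9) = 497420. Those containing both fixed elements: C(20,7) = 77520.
497420 − 77520 = 419900.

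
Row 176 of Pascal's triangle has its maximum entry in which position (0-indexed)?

88

C(176,k) is maximized at k = 176/2 = 88.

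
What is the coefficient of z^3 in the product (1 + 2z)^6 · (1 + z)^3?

377

Coefficient of z^3 = Σ_{j} C(6,j)·2^j·C(3,3-j)·1^(3-j) for j from 0 to 3.
= 1 + 36 + 180 + 160 = 377.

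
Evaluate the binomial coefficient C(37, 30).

10295472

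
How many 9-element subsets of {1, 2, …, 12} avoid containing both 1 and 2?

100

All 9-subsets: C(12,9) = 220. Those containing both fixed elements: C(10,7) = 120.
220 − 120 = 100.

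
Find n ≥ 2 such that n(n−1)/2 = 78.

13

n(n−1)/2 = 78 ⇒ n(n−1) = 156. Since 13·12 = 156, n = 13.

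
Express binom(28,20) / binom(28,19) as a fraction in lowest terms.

9/20

C(n,k+1)/C(n,k) = (n−k)/(k+1) = (28−19)/(19+1) = 9/20.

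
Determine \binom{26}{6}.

230230

C(26,6) = (26·25·24·23·22·21) / 6! = 165765600 / 720 = 230230.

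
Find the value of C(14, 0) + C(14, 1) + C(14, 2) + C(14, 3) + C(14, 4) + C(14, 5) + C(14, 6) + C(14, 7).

9908

1 + 14 + 91 + 364 + 1001 + 2002 + 3003 + 3432 = 9908.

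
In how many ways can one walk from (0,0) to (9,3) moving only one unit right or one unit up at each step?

Each path is a sequence of 12 steps with 9 rights: C(12,9) = 220.

220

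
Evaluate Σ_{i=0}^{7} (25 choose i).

726206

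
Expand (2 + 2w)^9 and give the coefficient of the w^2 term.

18432

The general term is C(9,j)·(2)^j·(2w)^(9-j); the w^2 term has j = 7.
C(9,7) = 36.
Coefficient = C(9,7) · 2^7 · 2^2 = 36 · 128 · 4 = 18432.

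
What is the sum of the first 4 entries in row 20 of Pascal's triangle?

1 + 20 + 190 + 1140 = 1351.

1351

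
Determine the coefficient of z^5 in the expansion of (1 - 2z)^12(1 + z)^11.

1078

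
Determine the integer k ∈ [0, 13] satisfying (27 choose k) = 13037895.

C(27,k) increases on 0 ≤ k ≤ 13. C(27,10) = 8436285 and C(27,11) = 13037895, so k = 11.

11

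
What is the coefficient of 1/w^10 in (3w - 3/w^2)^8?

General term: C(8,j)·(3w)^j·(-3/w^2)^(8-j), with w-exponent 1j − 2(8−j) = 3j − 16.
Set 3j − 16 = -10: j = 2.
C(8,2) = 28; 3^2 = 9; (-3)^6 = 729.
Coefficient = 28 · 9 · 729 = 183708.

183708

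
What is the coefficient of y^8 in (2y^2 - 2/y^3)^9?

General term: C(9,j)·(2y^2)^j·(-2/y^3)^(9-j), with y-exponent 2j − 3(9−j) = 5j − 27.
Set 5j − 27 = 8: j = 7.
C(9,7) = 36; 2^7 = 128; (-2)^2 = 4.
Coefficient = 36 · 128 · 4 = 18432.

18432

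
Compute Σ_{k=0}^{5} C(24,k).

55455

1 + 24 + 276 + 2024 + 10626 + 42504 = 55455.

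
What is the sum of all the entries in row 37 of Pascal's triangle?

137438953472

Setting x = 1 in (1+x)^37 gives Σ C(37,r) = 2^37 = 137438953472.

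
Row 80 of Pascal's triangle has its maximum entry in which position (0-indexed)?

40

C(80,m) is maximized at m = 80/2 = 40.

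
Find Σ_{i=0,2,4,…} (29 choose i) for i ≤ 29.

268435456

Even-i terms of row 29 sum to 2^28 = 268435456.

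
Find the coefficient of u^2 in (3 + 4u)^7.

The general term is C(7,j)·(3)^j·(4u)^(7-j); the u^2 term has j = 5.
C(7,5) = 21.
Coefficient = C(7,5) · 3^5 · 4^2 = 21 · 243 · 16 = 81648.

81648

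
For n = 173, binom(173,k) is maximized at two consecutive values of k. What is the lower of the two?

For odd n = 173, C(173,k) peaks at k = (n−1)/2 and (n+1)/2; the lower is 86.

86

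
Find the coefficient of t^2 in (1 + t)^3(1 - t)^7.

Coefficient of t^2 = Σ_{j} C(3,j)·1^j·C(7,2-j)·(-1)^(2-j) for j from 0 to 2.
= 21 + (-21) + 3 = 3.

3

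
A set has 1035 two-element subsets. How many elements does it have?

46

n(n−1)/2 = 1035 ⇒ n(n−1) = 2070. Since 46·45 = 2070, n = 46.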